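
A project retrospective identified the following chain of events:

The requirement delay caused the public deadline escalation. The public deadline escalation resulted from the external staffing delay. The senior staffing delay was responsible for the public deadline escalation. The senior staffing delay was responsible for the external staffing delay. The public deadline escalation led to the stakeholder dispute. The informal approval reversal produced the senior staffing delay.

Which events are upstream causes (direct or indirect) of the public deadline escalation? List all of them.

Immediate causes of the public deadline escalation: the senior staffing delay, the external staffing delay, the requirement delay.
Further upstream: the informal approval reversal.

the external staffing delay, the informal approval reversal, the requirement delay, the senior staffing delay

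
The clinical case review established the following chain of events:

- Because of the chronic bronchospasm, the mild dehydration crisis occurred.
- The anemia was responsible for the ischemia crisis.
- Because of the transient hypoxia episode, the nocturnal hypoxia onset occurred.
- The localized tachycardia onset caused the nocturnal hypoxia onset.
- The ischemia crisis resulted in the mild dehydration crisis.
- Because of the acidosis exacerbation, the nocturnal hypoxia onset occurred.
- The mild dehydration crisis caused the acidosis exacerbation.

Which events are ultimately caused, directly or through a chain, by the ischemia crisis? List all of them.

Direct effects: the mild dehydration crisis.
2 steps out: the acidosis exacerbation.
3 steps out: the nocturnal hypoxia onset.
Not reachable from it: the chronic bronchospasm, the localized tachycardia onset, the anemia, the transient hypoxia episode.

the acidosis exacerbation, the mild dehydration crisis, the nocturnal hypoxia onset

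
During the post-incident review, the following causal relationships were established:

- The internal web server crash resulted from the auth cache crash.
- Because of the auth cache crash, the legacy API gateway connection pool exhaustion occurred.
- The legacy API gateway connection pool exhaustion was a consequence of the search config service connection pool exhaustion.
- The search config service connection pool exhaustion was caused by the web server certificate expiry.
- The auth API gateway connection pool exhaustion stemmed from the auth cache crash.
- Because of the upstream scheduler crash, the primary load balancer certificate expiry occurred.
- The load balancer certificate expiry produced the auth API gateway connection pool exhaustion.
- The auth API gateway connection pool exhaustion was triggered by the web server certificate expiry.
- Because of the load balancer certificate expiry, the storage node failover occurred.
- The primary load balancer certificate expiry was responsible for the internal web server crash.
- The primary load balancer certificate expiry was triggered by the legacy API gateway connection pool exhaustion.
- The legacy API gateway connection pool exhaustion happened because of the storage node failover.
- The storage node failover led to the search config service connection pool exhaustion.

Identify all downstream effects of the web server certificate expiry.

the auth API gateway connection pool exhaustion, the internal web server crash, the legacy API gateway connection pool exhaustion, the primary load balancer certificate expiry, the search config service connection pool exhaustion

Direct effects: the search config service connection pool exhaustion, the auth API gateway connection pool exhaustion.
2 steps out: the legacy API gateway connection pool exhaustion.
3 steps out: the primary load balancer certificate expiry.
4 steps out: the internal web server crash.
Not reachable from it: the load balancer certificate expiry, the storage node failover, the auth cache crash, the upstream scheduler crash.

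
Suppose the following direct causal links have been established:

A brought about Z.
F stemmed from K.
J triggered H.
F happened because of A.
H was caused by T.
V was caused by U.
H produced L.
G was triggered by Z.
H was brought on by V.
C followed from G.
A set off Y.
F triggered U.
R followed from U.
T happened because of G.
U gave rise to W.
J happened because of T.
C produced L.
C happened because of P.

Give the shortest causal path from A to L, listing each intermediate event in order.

A → Z
Z → G
G → C
C → L
Length: 4 steps.

A → Z → G → C → L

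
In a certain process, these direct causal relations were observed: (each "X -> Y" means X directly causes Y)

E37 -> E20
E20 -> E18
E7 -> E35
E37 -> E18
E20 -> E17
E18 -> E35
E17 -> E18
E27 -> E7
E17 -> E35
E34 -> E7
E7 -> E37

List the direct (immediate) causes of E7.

E27, E34 → E7 with nothing further upstream stated.

E27, E34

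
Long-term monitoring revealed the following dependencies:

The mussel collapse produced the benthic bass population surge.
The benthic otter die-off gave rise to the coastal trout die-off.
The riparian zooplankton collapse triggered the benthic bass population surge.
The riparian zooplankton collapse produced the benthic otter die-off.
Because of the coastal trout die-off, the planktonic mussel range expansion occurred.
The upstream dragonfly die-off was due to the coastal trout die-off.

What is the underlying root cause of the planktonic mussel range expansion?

the riparian zooplankton collapse

Tracing upstream from the planktonic mussel range expansion: the planktonic mussel range expansion ← the coastal trout die-off ← the benthic otter die-off ← the riparian zooplankton collapse.
The riparian zooplankton collapse has no stated cause, so it is the root.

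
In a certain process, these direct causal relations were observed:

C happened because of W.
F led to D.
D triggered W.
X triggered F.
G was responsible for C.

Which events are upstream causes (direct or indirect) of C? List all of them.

D, F, G, W, X

Immediate causes of C: W, G.
Further upstream: X, F, D.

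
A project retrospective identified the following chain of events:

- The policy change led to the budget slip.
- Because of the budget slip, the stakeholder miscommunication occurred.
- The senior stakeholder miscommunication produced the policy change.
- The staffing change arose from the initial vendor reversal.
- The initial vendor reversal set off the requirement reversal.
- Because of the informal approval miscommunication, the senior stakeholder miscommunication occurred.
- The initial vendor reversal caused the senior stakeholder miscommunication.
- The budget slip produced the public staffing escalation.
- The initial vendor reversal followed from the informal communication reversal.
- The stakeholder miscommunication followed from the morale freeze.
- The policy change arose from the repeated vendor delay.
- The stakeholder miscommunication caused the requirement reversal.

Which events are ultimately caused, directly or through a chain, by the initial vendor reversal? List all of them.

the budget slip, the policy change, the public staffing escalation, the requirement reversal, the senior stakeholder miscommunication, the staffing change, the stakeholder miscommunication

Direct effects: the senior stakeholder miscommunication, the staffing change, the requirement reversal.
2 steps out: the policy change.
3 steps out: the budget slip.
4 steps out: the public staffing escalation, the stakeholder miscommunication.
Not reachable from it: the informal communication reversal, the repeated vendor delay, the informal approval miscommunication, the morale freeze.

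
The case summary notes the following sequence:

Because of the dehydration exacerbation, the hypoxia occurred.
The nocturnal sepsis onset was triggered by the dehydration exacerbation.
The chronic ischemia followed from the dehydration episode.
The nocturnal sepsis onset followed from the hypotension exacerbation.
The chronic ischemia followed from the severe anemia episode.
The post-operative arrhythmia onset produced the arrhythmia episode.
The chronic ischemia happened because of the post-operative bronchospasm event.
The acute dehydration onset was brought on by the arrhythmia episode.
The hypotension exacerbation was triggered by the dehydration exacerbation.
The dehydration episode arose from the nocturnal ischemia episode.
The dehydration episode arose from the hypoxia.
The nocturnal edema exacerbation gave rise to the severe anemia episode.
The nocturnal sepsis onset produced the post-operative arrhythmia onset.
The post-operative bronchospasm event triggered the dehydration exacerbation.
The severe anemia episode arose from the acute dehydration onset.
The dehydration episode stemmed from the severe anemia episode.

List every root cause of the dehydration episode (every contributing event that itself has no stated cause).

the nocturnal edema exacerbation, the nocturnal ischemia episode, the post-operative bronchospasm event

Tracing upstream from the dehydration episode: the dehydration episode ← the severe anemia episode ← the nocturnal edema exacerbation.
A separate upstream branch: the dehydration episode ← the hypoxia ← the dehydration exacerbation ← the post-operative bronchospasm event.
A separate upstream branch: the dehydration episode ← the nocturnal ischemia episode.
Each of those chain origins has no stated cause.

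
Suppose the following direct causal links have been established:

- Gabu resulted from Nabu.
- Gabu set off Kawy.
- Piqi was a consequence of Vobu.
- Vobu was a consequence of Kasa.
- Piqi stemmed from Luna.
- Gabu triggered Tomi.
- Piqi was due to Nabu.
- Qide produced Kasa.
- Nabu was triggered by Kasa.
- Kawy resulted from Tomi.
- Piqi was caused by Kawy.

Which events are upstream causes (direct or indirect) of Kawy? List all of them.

Gabu, Kasa, Nabu, Qide, Tomi

Immediate causes of Kawy: Gabu, Tomi.
Further upstream: Qide, Kasa, Nabu.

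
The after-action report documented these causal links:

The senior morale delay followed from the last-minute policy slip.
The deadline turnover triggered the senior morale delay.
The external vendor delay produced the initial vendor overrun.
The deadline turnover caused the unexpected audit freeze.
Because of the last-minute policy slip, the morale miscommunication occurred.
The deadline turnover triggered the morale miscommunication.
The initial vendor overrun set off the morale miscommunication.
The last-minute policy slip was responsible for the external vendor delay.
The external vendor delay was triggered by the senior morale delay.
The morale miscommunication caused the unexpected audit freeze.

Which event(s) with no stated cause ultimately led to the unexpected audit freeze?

the deadline turnover, the last-minute policy slip

Tracing upstream from the unexpected audit freeze: the unexpected audit freeze ← the morale miscommunication ← the last-minute policy slip.
A separate upstream branch: the unexpected audit freeze ← the deadline turnover.
Each of those chain origins has no stated cause.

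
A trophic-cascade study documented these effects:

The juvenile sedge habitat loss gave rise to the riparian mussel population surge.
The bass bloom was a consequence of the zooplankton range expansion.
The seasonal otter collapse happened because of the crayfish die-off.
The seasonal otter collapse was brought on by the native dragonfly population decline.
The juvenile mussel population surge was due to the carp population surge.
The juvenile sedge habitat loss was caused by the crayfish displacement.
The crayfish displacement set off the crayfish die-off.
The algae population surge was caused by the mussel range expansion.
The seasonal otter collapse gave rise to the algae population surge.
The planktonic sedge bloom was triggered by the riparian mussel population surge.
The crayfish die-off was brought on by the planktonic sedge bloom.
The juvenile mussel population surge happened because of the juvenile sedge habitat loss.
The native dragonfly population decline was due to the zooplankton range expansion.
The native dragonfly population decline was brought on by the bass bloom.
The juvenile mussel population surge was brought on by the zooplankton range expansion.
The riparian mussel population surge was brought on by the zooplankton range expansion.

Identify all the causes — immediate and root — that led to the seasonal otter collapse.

the bass bloom, the crayfish die-off, the crayfish displacement, the juvenile sedge habitat loss, the native dragonfly population decline, the planktonic sedge bloom, the riparian mussel population surge, the zooplankton range expansion

Immediate causes of the seasonal otter collapse: the native dragonfly population decline, the crayfish die-off.
Further upstream: the crayfish displacement, the zooplankton range expansion, the bass bloom, the juvenile sedge habitat loss, the riparian mussel population surge, the planktonic sedge bloom.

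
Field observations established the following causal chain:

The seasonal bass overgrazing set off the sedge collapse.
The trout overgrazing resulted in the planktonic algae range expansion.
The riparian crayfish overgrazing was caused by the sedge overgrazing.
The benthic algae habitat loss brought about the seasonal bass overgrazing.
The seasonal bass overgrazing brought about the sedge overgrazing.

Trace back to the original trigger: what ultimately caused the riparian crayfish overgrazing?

Tracing upstream from the riparian crayfish overgrazing: the riparian crayfish overgrazing ← the sedge overgrazing ← the seasonal bass overgrazing ← the benthic algae habitat loss.
The benthic algae habitat loss has no stated cause, so it is the root.

the benthic algae habitat loss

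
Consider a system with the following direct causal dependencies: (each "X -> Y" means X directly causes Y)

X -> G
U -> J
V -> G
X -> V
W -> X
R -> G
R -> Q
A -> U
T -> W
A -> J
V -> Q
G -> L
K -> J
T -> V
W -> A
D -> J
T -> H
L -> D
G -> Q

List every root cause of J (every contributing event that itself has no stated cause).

K, R, T

Tracing upstream from J: J ← A ← W ← T.
A separate upstream branch: J ← D ← L ← G ← R.
A separate upstream branch: J ← K.
Each of those chain origins has no stated cause.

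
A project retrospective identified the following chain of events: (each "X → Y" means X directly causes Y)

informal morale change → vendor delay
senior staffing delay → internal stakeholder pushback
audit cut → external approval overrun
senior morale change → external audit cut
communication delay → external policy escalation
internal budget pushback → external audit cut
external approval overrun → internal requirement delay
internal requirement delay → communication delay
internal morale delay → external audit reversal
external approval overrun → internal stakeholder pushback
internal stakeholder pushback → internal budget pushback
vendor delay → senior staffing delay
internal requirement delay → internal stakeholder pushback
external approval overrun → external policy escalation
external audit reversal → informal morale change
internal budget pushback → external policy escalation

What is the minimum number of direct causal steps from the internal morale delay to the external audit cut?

Shortest chain: the internal morale delay → the external audit reversal → the informal morale change → the vendor delay → the senior staffing delay → the internal stakeholder pushback → the internal budget pushback → the external audit cut.

7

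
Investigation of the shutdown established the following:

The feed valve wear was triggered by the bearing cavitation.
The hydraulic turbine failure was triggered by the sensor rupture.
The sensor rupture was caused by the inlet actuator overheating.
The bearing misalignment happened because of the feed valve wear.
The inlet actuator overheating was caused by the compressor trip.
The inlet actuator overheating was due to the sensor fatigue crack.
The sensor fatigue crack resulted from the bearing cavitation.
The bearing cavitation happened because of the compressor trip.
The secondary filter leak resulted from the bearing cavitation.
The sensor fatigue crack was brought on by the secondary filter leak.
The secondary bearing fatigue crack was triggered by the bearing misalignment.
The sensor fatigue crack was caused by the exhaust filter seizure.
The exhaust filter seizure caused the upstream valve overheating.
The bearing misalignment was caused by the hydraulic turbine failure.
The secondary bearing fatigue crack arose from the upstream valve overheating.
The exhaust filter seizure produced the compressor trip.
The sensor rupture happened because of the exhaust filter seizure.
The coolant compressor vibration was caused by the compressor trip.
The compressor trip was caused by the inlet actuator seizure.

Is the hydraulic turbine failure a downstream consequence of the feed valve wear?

No

The feed valve wear leads to the bearing misalignment, the secondary bearing fatigue crack; the hydraulic turbine failure is not among them.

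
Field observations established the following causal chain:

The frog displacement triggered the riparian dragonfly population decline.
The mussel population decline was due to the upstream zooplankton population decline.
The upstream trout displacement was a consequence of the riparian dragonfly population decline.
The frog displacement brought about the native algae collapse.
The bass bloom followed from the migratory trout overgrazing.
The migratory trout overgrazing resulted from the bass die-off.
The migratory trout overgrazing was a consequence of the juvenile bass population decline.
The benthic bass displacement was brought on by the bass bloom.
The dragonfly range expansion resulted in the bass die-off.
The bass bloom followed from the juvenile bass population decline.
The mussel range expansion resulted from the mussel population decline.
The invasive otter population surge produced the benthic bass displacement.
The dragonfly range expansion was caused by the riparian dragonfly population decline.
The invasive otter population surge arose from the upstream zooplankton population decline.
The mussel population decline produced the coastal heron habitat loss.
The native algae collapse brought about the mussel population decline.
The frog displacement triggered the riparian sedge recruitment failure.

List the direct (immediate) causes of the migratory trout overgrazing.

the bass die-off, the juvenile bass population decline

Upstream contributors include the frog displacement, the riparian dragonfly population decline, the dragonfly range expansion, but only the bass die-off, the juvenile bass population decline feed directly into the migratory trout overgrazing.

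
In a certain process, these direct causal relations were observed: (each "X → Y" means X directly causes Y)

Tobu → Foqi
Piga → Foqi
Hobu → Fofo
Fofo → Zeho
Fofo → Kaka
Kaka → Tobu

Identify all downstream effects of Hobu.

Direct effects: Fofo.
2 steps out: Kaka, Zeho.
3 steps out: Tobu.
4 steps out: Foqi.
Not reachable from it: Piga.

Fofo, Foqi, Kaka, Tobu, Zeho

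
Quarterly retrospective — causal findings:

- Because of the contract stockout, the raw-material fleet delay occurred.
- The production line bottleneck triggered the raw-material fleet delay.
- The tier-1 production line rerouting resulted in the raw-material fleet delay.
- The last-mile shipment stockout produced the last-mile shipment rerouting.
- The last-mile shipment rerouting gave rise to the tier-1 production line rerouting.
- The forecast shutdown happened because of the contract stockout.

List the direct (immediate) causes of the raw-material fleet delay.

Upstream contributors include the last-mile shipment stockout, the last-mile shipment rerouting, but only the contract stockout, the production line bottleneck, the tier-1 production line rerouting feed directly into the raw-material fleet delay.

the contract stockout, the production line bottleneck, the tier-1 production line rerouting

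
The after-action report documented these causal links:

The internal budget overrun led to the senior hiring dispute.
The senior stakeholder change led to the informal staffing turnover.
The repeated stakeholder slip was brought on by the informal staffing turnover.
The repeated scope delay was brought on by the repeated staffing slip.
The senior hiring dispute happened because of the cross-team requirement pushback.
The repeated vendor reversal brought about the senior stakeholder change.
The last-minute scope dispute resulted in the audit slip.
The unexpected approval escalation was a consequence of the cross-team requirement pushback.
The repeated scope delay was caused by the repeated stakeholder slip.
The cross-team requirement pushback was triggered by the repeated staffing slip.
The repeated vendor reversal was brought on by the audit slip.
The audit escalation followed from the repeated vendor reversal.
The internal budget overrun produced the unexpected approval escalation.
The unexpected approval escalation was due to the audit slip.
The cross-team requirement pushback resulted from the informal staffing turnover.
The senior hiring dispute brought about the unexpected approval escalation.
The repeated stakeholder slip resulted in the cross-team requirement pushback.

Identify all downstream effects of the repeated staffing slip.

the cross-team requirement pushback, the repeated scope delay, the senior hiring dispute, the unexpected approval escalation

Direct effects: the cross-team requirement pushback, the repeated scope delay.
2 steps out: the senior hiring dispute, the unexpected approval escalation.
Not reachable from it: the last-minute scope dispute, the audit slip, the repeated vendor reversal, the senior stakeholder change, the informal staffing turnover, the audit escalation, the repeated stakeholder slip, the internal budget overrun.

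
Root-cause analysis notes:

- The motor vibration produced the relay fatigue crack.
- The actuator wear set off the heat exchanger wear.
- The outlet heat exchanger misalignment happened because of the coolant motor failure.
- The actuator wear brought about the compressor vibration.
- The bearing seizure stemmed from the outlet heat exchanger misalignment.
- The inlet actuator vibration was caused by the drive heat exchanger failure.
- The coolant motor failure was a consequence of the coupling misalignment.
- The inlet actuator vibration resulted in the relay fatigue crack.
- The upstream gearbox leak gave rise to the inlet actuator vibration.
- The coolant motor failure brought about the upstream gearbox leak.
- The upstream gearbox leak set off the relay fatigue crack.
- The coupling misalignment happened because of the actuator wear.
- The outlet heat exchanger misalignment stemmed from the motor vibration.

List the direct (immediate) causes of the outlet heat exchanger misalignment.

Upstream contributors include the actuator wear, the coupling misalignment, but only the coolant motor failure, the motor vibration feed directly into the outlet heat exchanger misalignment.

the coolant motor failure, the motor vibration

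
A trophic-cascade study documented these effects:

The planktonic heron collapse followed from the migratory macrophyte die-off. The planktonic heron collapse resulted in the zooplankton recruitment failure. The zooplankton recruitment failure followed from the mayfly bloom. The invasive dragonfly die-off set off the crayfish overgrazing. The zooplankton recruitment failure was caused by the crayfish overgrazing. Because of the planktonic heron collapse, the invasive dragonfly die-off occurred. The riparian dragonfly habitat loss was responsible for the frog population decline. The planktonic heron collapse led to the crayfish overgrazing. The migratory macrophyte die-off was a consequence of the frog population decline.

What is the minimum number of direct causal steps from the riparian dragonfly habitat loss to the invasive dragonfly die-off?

Shortest chain: the riparian dragonfly habitat loss → the frog population decline → the migratory macrophyte die-off → the planktonic heron collapse → the invasive dragonfly die-off.

4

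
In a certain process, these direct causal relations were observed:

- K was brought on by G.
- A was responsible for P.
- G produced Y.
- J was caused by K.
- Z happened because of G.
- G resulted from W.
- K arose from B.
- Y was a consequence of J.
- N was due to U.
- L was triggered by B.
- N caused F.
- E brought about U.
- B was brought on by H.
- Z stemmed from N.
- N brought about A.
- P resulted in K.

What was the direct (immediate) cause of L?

B

Upstream contributors include H, but only B feeds directly into L.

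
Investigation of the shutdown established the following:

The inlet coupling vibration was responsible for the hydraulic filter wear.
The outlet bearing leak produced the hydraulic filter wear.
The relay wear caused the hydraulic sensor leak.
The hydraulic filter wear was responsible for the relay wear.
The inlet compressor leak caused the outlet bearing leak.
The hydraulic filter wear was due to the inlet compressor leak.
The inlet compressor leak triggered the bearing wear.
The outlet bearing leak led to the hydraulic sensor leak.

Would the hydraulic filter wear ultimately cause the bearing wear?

The hydraulic filter wear leads to the relay wear, the hydraulic sensor leak; the bearing wear is not among them.

No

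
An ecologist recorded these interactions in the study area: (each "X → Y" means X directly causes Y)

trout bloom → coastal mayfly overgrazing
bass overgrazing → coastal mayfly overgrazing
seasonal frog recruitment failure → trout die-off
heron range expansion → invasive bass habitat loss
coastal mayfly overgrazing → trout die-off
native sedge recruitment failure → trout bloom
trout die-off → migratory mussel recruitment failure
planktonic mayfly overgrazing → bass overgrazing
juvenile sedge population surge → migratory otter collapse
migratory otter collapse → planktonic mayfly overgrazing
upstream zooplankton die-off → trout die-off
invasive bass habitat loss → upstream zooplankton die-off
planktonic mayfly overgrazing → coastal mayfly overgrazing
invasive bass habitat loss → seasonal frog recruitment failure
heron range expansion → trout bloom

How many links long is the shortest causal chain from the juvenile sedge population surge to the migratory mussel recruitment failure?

5

Shortest chain: the juvenile sedge population surge → the migratory otter collapse → the planktonic mayfly overgrazing → the coastal mayfly overgrazing → the trout die-off → the migratory mussel recruitment failure.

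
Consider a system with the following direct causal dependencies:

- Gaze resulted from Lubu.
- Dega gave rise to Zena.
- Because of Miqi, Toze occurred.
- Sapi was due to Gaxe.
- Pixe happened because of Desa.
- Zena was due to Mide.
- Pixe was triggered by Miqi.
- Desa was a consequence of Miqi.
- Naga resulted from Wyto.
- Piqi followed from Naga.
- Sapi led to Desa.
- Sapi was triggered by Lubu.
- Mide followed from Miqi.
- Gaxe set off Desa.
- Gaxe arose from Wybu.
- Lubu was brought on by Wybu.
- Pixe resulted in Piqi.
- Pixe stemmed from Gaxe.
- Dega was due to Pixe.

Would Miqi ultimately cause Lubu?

No

Miqi leads to Toze, Desa, Pixe, Dega, Mide, Zena, Piqi; Lubu is not among them.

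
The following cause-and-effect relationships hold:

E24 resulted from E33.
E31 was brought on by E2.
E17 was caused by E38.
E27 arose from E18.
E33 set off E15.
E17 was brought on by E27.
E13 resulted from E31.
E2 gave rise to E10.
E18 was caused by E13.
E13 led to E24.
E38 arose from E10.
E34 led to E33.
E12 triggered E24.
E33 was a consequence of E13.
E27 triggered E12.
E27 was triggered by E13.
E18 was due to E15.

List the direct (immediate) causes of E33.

E13, E34

Upstream contributors include E2, E31, but only E13, E34 feed directly into E33.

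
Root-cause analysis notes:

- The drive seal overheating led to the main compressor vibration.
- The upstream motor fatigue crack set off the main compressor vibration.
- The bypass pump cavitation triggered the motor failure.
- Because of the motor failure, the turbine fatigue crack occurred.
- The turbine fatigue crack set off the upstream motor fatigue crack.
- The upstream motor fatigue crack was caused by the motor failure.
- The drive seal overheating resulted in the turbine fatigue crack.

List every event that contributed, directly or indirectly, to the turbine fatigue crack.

Immediate causes of the turbine fatigue crack: the motor failure, the drive seal overheating.
Further upstream: the bypass pump cavitation.

the bypass pump cavitation, the drive seal overheating, the motor failure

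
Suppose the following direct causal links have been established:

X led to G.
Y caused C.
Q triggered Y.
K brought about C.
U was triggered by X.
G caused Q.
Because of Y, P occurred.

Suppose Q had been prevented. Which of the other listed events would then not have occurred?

Downstream of Q: Y, P, C.
Of those, still caused via another path: C.
The remainder have no surviving cause.

P, Y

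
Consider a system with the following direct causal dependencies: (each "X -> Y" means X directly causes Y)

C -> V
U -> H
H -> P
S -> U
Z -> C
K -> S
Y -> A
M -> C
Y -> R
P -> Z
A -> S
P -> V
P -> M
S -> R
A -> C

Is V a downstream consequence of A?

There is a causal chain: A → C → V.

Yes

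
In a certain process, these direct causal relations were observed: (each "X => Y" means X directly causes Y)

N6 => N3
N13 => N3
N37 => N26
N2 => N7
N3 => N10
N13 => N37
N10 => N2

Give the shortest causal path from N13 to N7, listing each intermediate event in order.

N13 → N3 → N10 → N2 → N7

N13 → N3
N3 → N10
N10 → N2
N2 → N7
Length: 4 steps.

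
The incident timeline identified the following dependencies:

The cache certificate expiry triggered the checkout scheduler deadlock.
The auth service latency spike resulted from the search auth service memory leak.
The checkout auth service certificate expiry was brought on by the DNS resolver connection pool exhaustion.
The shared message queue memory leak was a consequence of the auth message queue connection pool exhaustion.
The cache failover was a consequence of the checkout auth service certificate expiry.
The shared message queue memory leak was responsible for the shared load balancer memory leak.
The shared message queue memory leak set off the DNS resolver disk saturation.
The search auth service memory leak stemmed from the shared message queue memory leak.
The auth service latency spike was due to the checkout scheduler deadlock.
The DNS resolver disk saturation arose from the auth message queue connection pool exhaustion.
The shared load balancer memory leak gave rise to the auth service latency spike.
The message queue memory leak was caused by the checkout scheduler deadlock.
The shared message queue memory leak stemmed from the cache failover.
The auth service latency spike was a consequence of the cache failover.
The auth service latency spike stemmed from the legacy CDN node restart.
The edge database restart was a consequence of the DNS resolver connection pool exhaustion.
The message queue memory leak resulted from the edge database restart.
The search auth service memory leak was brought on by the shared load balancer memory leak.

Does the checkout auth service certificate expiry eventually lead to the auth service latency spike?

Yes

There is a causal chain: the checkout auth service certificate expiry → the cache failover → the auth service latency spike.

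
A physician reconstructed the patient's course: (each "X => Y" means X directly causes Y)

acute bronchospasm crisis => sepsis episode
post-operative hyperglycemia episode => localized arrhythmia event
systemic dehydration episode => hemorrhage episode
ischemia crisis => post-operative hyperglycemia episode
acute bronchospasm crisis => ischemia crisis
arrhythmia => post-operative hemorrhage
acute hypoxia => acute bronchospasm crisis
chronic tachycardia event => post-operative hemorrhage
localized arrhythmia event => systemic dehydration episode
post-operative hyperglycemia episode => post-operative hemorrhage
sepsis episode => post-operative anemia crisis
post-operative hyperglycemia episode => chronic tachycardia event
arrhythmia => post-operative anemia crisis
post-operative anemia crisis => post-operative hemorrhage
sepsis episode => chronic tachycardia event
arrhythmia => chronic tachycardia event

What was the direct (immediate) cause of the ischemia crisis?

the acute bronchospasm crisis

Upstream contributors include the acute hypoxia, but only the acute bronchospasm crisis feeds directly into the ischemia crisis.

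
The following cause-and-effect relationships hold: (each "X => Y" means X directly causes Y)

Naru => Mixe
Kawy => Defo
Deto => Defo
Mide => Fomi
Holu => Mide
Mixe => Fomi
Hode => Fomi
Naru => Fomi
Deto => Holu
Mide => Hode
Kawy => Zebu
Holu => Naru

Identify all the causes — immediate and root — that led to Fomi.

Immediate causes of Fomi: Mide, Hode, Naru, Mixe.
Further upstream: Deto, Holu.

Deto, Hode, Holu, Mide, Mixe, Naru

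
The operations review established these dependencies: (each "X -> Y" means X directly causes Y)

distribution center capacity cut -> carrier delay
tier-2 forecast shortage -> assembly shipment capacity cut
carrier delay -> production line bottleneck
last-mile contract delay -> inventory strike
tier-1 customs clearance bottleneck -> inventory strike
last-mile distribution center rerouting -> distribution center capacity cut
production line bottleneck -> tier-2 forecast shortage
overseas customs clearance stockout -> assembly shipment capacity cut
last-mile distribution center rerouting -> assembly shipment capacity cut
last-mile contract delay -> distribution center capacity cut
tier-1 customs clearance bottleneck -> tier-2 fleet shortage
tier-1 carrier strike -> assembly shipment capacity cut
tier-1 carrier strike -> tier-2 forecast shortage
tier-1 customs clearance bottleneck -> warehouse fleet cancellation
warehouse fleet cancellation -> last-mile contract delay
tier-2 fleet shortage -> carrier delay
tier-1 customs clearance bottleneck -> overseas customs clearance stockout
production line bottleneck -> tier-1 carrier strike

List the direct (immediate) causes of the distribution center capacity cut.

Upstream contributors include the tier-1 customs clearance bottleneck, the warehouse fleet cancellation, but only the last-mile contract delay, the last-mile distribution center rerouting feed directly into the distribution center capacity cut.

the last-mile contract delay, the last-mile distribution center rerouting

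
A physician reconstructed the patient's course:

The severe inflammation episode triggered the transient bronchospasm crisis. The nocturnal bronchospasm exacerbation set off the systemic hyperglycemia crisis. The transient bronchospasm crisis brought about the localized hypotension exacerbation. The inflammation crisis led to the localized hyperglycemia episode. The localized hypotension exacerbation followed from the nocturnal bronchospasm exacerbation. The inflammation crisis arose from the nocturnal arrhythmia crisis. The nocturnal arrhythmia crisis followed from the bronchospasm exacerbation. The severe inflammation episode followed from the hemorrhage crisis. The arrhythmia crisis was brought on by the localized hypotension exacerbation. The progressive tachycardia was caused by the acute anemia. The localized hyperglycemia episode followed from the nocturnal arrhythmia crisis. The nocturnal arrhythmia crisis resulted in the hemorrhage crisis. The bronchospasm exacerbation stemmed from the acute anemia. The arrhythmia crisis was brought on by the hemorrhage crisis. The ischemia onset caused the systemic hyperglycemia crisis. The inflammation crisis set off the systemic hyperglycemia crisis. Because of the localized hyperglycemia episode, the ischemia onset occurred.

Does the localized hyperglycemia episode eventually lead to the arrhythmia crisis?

No

The localized hyperglycemia episode leads to the ischemia onset, the systemic hyperglycemia crisis; the arrhythmia crisis is not among them.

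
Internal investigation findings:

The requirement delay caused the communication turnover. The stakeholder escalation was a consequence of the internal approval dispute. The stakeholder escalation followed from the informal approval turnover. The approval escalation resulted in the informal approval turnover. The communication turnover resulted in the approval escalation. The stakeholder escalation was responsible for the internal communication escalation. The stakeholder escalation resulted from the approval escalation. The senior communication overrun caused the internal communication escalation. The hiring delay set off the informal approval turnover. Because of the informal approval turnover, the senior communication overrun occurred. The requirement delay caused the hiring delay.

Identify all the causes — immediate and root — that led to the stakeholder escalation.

Immediate causes of the stakeholder escalation: the internal approval dispute, the approval escalation, the informal approval turnover.
Further upstream: the requirement delay, the hiring delay, the communication turnover.

the approval escalation, the communication turnover, the hiring delay, the informal approval turnover, the internal approval dispute, the requirement delay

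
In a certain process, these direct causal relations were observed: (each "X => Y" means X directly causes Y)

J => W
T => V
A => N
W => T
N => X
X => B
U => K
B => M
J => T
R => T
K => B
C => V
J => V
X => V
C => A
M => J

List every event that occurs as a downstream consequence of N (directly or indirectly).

B, J, M, T, V, W, X

Direct effects: X.
2 steps out: B, V.
3 steps out: M.
4 steps out: J.
5 steps out: W, T.
Not reachable from it: U, K, C, A, R.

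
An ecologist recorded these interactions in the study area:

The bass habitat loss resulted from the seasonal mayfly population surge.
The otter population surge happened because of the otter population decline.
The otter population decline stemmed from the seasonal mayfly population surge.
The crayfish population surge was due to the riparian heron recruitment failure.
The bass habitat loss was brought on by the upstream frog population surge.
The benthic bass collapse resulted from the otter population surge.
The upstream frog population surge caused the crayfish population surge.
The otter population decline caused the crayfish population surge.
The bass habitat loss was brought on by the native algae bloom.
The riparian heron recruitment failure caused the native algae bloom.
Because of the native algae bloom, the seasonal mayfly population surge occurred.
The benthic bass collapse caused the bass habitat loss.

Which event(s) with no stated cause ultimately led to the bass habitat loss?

Tracing upstream from the bass habitat loss: the bass habitat loss ← the native algae bloom ← the riparian heron recruitment failure.
A separate upstream branch: the bass habitat loss ← the upstream frog population surge.
Each of those chain origins has no stated cause.

the riparian heron recruitment failure, the upstream frog population surge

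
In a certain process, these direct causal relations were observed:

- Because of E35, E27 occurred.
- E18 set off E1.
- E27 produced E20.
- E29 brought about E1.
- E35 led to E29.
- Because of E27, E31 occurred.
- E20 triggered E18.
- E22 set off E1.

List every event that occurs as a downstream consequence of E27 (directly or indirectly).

Direct effects: E31, E20.
2 steps out: E18.
3 steps out: E1.
Not reachable from it: E35, E29, E22.

E1, E18, E20, E31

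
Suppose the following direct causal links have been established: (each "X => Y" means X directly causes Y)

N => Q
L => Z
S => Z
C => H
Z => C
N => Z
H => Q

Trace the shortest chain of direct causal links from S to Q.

S → Z → C → H → Q

S → Z
Z → C
C → H
H → Q
Length: 4 steps.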